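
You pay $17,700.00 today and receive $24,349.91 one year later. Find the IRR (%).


Formula: IRR = C1/C0 - 1
Substituting: IRR = $24,349.91 / $17,700.00 - 1
Ratio: 1.375701 - 1 = 0.375701
IRR = 37.5701%

37.5701%


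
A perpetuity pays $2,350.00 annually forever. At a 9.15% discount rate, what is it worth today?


Formula: PV = C / r
Substituting: PV = $2,350.00 / 0.0915
PV = $25,683.06

$25,683.06


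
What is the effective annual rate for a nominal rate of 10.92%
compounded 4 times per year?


Formula: EAR = (1 + r/m)^m - 1
Period rate: r/m = 0.1092 / 4 = 0.0273
Compounding: (1 + 0.0273)^4 = 1.113754
EAR = 1.113754 - 1 = 0.113754

0.113754


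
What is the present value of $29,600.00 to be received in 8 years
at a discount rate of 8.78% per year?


Formula: PV = FV / (1 + r)^n
Substituting: PV = $29,600.00 / (1 + 0.0878)^8
Discount factor: (1.0878)^8 = 1.960616
PV = $29,600.00 / 1.960616 = $15,097.30

$15,097.30


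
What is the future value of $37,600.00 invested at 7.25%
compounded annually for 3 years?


Formula: FV = P * (1 + r)^n
Substituting: FV = $37,600.00 * (1 + 0.0725)^3
Growth factor: (1.0725)^3 = 1.23365
FV = $37,600.00 * 1.23365 = $46,385.23

$46,385.23


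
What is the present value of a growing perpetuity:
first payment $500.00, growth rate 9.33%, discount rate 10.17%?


Formula: PV = C / (r - g)
Spread: r - g = 0.1017 - 0.0933 = 0.0084
Substituting: PV = $500.00 / 0.0084
PV = $59,523.81

$59,523.81


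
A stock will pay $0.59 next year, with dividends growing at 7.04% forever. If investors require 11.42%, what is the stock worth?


Formula: P = D1 / (r - g)
Spread: r - g = 0.1142 - 0.0704 = 0.0438
Substituting: P = $0.59 / 0.0438
P = $13.47

$13.47


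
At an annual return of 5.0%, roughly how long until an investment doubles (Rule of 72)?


Formula: Years ≈ 72 / r
Substituting: Years ≈ 72 / 5.0
Years ≈ 14.4

14.4 years


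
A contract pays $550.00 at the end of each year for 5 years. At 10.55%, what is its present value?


Formula: PV = PMT * (1 - (1+r)^(-n)) / r
Discount factor: (1 + 0.1055)^(-5) = 0.605628
Bracket: 1 - 0.605628 = 0.394372
PV = $550.00 * 0.394372 / 0.1055 = $2,055.97

$2,055.97


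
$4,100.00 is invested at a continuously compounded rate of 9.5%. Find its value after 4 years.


Formula: FV = P * e^(r*t)
Exponent: r*t = 0.095 * 4 = 0.38
e^(0.38) = 1.462285
FV = $4,100.00 * 1.462285 = $5,995.37

$5,995.37


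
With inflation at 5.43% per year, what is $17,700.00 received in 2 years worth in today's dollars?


Formula: Real value = nominal / (1 + inflation)^years
Price level: (1 + 0.0543)^2 = 1.111548
Real value = $17,700.00 / 1.111548 = $15,923.73

$15,923.73


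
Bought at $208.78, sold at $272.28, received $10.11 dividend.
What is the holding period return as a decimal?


Formula: HPR = (P1 - P0 + D) / P0
Gain: $272.28 - $208.78 + $10.11 = $73.61
HPR = $73.61 / $208.78 = 0.3526

0.3526


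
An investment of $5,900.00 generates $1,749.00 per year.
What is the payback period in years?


Formula: Payback = investment / annual cash flow
Substituting: Payback = $5,900.00 / $1,749.00
Payback = 3.3734 years

3.3734 years


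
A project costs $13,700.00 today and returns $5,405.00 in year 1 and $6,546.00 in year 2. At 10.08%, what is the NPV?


Formula: NPV = C0 + C1/(1+r) + C2/(1+r)^2
Discount C1: $5,405.00 / (1 + 0.1008) = $4,910.07
Discount C2: $6,546.00 / (1 + 0.1008)^2 = $5,402.06
NPV = -$13,700.00 + $4,910.07 + $5,402.06 = -$3,387.88

-$3,387.88


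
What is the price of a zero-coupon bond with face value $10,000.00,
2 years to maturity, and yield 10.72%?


Formula: Price = FV / (1 + r)^n
Substituting: Price = $10,000.00 / (1 + 0.1072)^2
Discount factor: (1.1072)^2 = 1.225892
Price = $10,000.00 / 1.225892 = $8,157.33

$8,157.33


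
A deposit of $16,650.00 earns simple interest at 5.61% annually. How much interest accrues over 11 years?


Formula: I = P * r * t
Substituting: I = $16,650.00 * 0.0561 * 11
Step: I = $16,650.00 * 0.6171
I = $10,274.72

$10,274.72


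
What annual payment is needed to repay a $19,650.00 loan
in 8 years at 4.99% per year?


Formula: PMT = PV * r / (1 - (1+r)^(-n))
Denominator: 1 - (1 + 0.0499)^(-8) = 0.322645
Numerator: $19,650.00 * 0.0499 = 980.535
PMT = 980.535 / 0.322645 = $3,039.05

$3,039.05


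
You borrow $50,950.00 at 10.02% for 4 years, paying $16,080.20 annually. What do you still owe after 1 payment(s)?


Formula: Balance = PV*(1+r)^k - PMT*((1+r)^k - 1)/r
Growth: (1 + 0.1002)^1 = 1.1002
Accumulated factor: ((1+r)^k - 1)/r = 1.0
Balance = $50,950.00 * 1.1002 - $16,080.20 * 1.0
Balance = $39,974.99

$39,974.99


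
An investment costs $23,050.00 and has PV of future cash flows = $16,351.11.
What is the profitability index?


Formula: PI = PV(cash flows) / initial investment
Substituting: PI = $16,351.11 / $23,050.00
PI = 0.7094

0.7094


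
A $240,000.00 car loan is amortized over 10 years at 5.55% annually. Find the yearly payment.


Formula: PMT = PV * r / (1 - (1+r)^(-n))
Denominator: 1 - (1 + 0.0555)^(-10) = 0.417337
Numerator: $240,000.00 * 0.0555 = 13320.0
PMT = 13320.0 / 0.417337 = $31,916.67

$31,916.67


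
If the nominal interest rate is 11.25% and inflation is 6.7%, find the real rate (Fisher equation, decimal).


Formula: (1 + r_real) = (1 + r_nom) / (1 + inflation)
Substituting: (1 + r_real) = 1.1125 / 1.067
(1 + r_real) = 1.042643
r_real = 1.042643 - 1 = 0.042643

0.042643


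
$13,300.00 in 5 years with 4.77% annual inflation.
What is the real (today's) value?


Formula: Real value = nominal / (1 + inflation)^years
Price level: (1 + 0.0477)^5 = 1.262364
Real value = $13,300.00 / 1.262364 = $10,535.79

$10,535.79


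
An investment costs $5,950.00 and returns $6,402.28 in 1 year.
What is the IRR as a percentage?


Formula: IRR = C1/C0 - 1
Substituting: IRR = $6,402.28 / $5,950.00 - 1
Ratio: 1.076013 - 1 = 0.076013
IRR = 7.6013%

7.6013%


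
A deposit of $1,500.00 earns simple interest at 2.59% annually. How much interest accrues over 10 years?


Formula: I = P * r * t
Substituting: I = $1,500.00 * 0.0259 * 10
Step: I = $1,500.00 * 0.259
I = $388.50

$388.50


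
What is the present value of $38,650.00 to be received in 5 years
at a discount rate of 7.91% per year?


Formula: PV = FV / (1 + r)^n
Substituting: PV = $38,650.00 / (1 + 0.0791)^5
Discount factor: (1.0791)^5 = 1.463216
PV = $38,650.00 / 1.463216 = $26,414.42

$26,414.42


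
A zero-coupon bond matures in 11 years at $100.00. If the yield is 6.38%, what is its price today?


Formula: Price = FV / (1 + r)^n
Substituting: Price = $100.00 / (1 + 0.0638)^11
Discount factor: (1.0638)^11 = 1.974512
Price = $100.00 / 1.974512 = $50.65

$50.65


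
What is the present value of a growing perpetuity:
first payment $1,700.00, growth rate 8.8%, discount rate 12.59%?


Formula: PV = C / (r - g)
Spread: r - g = 0.1259 - 0.088 = 0.0379
Substituting: PV = $1,700.00 / 0.0379
PV = $44,854.88

$44,854.88


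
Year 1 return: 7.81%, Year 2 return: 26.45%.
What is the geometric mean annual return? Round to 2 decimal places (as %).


Formula: Geometric mean = ((1+r1)*(1+r2))^(1/2) - 1
Product: (1 + 0.0781) * (1 + 0.2645) = 1.0781 * 1.2645 = 1.363257
Square root: 1.363257^0.5 = 1.167586
Geometric mean = 1.167586 - 1 = 0.167586
As percentage: 16.76%

16.76%


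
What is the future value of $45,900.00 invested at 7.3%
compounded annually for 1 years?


Formula: FV = P * (1 + r)^n
Substituting: FV = $45,900.00 * (1 + 0.073)^1
Growth factor: (1.073)^1 = 1.073
FV = $45,900.00 * 1.073 = $49,250.70

$49,250.70


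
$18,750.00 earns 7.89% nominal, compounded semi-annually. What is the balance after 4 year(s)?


Formula: FV = P * (1 + r/m)^(m*t)
Period rate: r/m = 0.0789 / 2 = 0.03945
Total periods: m*t = 2 * 4 = 8
Growth factor: (1 + 0.03945)^8 = 1.36279
FV = $18,750.00 * 1.36279 = $25,552.31

$25,552.31


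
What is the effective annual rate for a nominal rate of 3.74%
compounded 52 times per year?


Formula: EAR = (1 + r/m)^m - 1
Period rate: r/m = 0.0374 / 52 = 0.000719
Compounding: (1 + 0.000719)^52 = 1.038094
EAR = 1.038094 - 1 = 0.038094

0.038094


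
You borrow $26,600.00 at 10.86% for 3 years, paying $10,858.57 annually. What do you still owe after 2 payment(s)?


Formula: Balance = PV*(1+r)^k - PMT*((1+r)^k - 1)/r
Growth: (1 + 0.1086)^2 = 1.228994
Accumulated factor: ((1+r)^k - 1)/r = 2.1086
Balance = $26,600.00 * 1.228994 - $10,858.57 * 2.1086
Balance = $9,794.86

$9,794.86


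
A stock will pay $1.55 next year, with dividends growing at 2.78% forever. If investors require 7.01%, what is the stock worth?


Formula: P = D1 / (r - g)
Spread: r - g = 0.0701 - 0.0278 = 0.0423
Substituting: P = $1.55 / 0.0423
P = $36.64

$36.64


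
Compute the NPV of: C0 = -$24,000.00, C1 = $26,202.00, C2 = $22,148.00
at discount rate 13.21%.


Formula: NPV = C0 + C1/(1+r) + C2/(1+r)^2
Discount C1: $26,202.00 / (1 + 0.1321) = $23,144.60
Discount C2: $22,148.00 / (1 + 0.1321)^2 = $17,280.84
NPV = -$24,000.00 + $23,144.60 + $17,280.84 = $16,425.44

$16,425.44


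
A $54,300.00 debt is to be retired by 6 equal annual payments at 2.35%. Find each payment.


Formula: PMT = PV * r / (1 - (1+r)^(-n))
Denominator: 1 - (1 + 0.0235)^(-6) = 0.130093
Numerator: $54,300.00 * 0.0235 = 1276.05
PMT = 1276.05 / 0.130093 = $9,808.77

$9,808.77


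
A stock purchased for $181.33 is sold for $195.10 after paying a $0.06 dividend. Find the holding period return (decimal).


Formula: HPR = (P1 - P0 + D) / P0
Gain: $195.10 - $181.33 + $0.06 = $13.83
HPR = $13.83 / $181.33 = 0.0763

0.0763


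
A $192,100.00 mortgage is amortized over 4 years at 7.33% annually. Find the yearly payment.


Formula: PMT = PV * r / (1 - (1+r)^(-n))
Denominator: 1 - (1 + 0.0733)^(-4) = 0.246444
Numerator: $192,100.00 * 0.0733 = 14080.93
PMT = 14080.93 / 0.246444 = $57,136.41

$57,136.41


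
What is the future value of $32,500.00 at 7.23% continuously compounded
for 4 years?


Formula: FV = P * e^(r*t)
Exponent: r*t = 0.0723 * 4 = 0.2892
e^(0.2892) = 1.335359
FV = $32,500.00 * 1.335359 = $43,399.16

$43,399.16


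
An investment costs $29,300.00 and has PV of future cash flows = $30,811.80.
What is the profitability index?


Formula: PI = PV(cash flows) / initial investment
Substituting: PI = $30,811.80 / $29,300.00
PI = 1.0516

1.0516


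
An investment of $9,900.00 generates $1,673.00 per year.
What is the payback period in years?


Formula: Payback = investment / annual cash flow
Substituting: Payback = $9,900.00 / $1,673.00
Payback = 5.9175 years

5.9175 years


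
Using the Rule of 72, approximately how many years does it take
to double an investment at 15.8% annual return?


Formula: Years ≈ 72 / r
Substituting: Years ≈ 72 / 15.8
Years ≈ 4.6

4.6 years


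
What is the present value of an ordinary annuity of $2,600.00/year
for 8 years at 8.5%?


Formula: PV = PMT * (1 - (1+r)^(-n)) / r
Discount factor: (1 + 0.085)^(-8) = 0.520669
Bracket: 1 - 0.520669 = 0.479331
PV = $2,600.00 * 0.479331 / 0.085 = $14,661.88

$14,661.88


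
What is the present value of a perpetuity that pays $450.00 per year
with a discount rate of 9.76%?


Formula: PV = C / r
Substituting: PV = $450.00 / 0.0976
PV = $4,610.66

$4,610.66


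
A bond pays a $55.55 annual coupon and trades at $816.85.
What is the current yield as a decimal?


Formula: Current yield = annual coupon / price
Substituting: CY = $55.55 / $816.85
CY = 0.068005

0.068005


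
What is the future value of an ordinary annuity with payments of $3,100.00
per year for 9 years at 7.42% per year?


Formula: FV = PMT * ((1+r)^n - 1) / r
Growth factor: (1 + 0.0742)^9 = 1.904436
Numerator: 1.904436 - 1 = 0.904436
FV = $3,100.00 * 0.904436 / 0.0742 = $37,786.40

$37,786.40


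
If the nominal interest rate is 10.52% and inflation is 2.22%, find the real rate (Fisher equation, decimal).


Formula: (1 + r_real) = (1 + r_nom) / (1 + inflation)
Substituting: (1 + r_real) = 1.1052 / 1.0222
(1 + r_real) = 1.081197
r_real = 1.081197 - 1 = 0.081197

0.081197


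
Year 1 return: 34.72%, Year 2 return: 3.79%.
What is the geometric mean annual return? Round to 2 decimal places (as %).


Formula: Geometric mean = ((1+r1)*(1+r2))^(1/2) - 1
Product: (1 + 0.3472) * (1 + 0.0379) = 1.3472 * 1.0379 = 1.398259
Square root: 1.398259^0.5 = 1.18248
Geometric mean = 1.18248 - 1 = 0.18248
As percentage: 18.25%

18.25%


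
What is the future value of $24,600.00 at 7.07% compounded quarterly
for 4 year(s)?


Formula: FV = P * (1 + r/m)^(m*t)
Period rate: r/m = 0.0707 / 4 = 0.017675
Total periods: m*t = 4 * 4 = 16
Growth factor: (1 + 0.017675)^16 = 1.323566
FV = $24,600.00 * 1.323566 = $32,559.73

$32,559.73


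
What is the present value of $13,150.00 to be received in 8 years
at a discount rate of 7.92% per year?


Formula: PV = FV / (1 + r)^n
Substituting: PV = $13,150.00 / (1 + 0.0792)^8
Discount factor: (1.0792)^8 = 1.83999
PV = $13,150.00 / 1.83999 = $7,146.78

$7,146.78


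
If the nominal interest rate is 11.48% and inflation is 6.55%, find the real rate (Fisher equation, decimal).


Formula: (1 + r_real) = (1 + r_nom) / (1 + inflation)
Substituting: (1 + r_real) = 1.1148 / 1.0655
(1 + r_real) = 1.046269
r_real = 1.046269 - 1 = 0.046269

0.046269


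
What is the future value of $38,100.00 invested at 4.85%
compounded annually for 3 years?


Formula: FV = P * (1 + r)^n
Substituting: FV = $38,100.00 * (1 + 0.0485)^3
Growth factor: (1.0485)^3 = 1.152671
FV = $38,100.00 * 1.152671 = $43,916.76

$43,916.76


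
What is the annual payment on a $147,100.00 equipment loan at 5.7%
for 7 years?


Formula: PMT = PV * r / (1 - (1+r)^(-n))
Denominator: 1 - (1 + 0.057)^(-7) = 0.321617
Numerator: $147,100.00 * 0.057 = 8384.7
PMT = 8384.7 / 0.321617 = $26,070.47

$26,070.47


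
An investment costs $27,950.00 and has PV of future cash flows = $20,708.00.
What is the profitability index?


Formula: PI = PV(cash flows) / initial investment
Substituting: PI = $20,708.00 / $27,950.00
PI = 0.7409

0.7409


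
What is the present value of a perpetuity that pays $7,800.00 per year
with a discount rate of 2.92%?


Formula: PV = C / r
Substituting: PV = $7,800.00 / 0.0292
PV = $267,123.29

$267,123.29


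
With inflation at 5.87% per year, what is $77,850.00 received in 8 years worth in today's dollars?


Formula: Real value = nominal / (1 + inflation)^years
Price level: (1 + 0.0587)^8 = 1.578277
Real value = $77,850.00 / 1.578277 = $49,325.93

$49,325.93


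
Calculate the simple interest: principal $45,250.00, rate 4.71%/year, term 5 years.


Formula: I = P * r * t
Substituting: I = $45,250.00 * 0.0471 * 5
Step: I = $45,250.00 * 0.2355
I = $10,656.38

$10,656.38


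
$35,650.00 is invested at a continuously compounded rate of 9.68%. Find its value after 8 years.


Formula: FV = P * e^(r*t)
Exponent: r*t = 0.0968 * 8 = 0.7744
e^(0.7744) = 2.16929
FV = $35,650.00 * 2.16929 = $77,335.19

$77,335.19


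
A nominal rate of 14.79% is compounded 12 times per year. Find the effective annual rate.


Formula: EAR = (1 + r/m)^m - 1
Period rate: r/m = 0.1479 / 12 = 0.012325
Compounding: (1 + 0.012325)^12 = 1.158349
EAR = 1.158349 - 1 = 0.158349

0.158349


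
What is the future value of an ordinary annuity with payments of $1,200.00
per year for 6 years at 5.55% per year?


Formula: FV = PMT * ((1+r)^n - 1) / r
Growth factor: (1 + 0.0555)^6 = 1.382768
Numerator: 1.382768 - 1 = 0.382768
FV = $1,200.00 * 0.382768 / 0.0555 = $8,276.07

$8,276.07


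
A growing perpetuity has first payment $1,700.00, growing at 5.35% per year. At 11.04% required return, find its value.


Formula: PV = C / (r - g)
Spread: r - g = 0.1104 - 0.0535 = 0.0569
Substituting: PV = $1,700.00 / 0.0569
PV = $29,876.98

$29,876.98


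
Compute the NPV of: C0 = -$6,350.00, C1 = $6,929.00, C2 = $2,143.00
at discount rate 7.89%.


Formula: NPV = C0 + C1/(1+r) + C2/(1+r)^2
Discount C1: $6,929.00 / (1 + 0.0789) = $6,422.28
Discount C2: $2,143.00 / (1 + 0.0789)^2 = $1,841.03
NPV = -$6,350.00 + $6,422.28 + $1,841.03 = $1,913.31

$1,913.31


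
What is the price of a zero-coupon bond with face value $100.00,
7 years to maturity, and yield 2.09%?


Formula: Price = FV / (1 + r)^n
Substituting: Price = $100.00 / (1 + 0.0209)^7
Discount factor: (1.0209)^7 = 1.155799
Price = $100.00 / 1.155799 = $86.52

$86.52


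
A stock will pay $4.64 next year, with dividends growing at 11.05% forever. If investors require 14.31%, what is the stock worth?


Formula: P = D1 / (r - g)
Spread: r - g = 0.1431 - 0.1105 = 0.0326
Substituting: P = $4.64 / 0.0326
P = $142.33

$142.33


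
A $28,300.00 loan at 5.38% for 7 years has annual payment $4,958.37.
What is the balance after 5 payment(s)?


Formula: Balance = PV*(1+r)^k - PMT*((1+r)^k - 1)/r
Growth: (1 + 0.0538)^5 = 1.299544
Accumulated factor: ((1+r)^k - 1)/r = 5.567731
Balance = $28,300.00 * 1.299544 - $4,958.37 * 5.567731
Balance = $9,170.22

$9,170.22


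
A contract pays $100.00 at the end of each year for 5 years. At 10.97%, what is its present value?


Formula: PV = PMT * (1 - (1+r)^(-n)) / r
Discount factor: (1 + 0.1097)^(-5) = 0.594254
Bracket: 1 - 0.594254 = 0.405746
PV = $100.00 * 0.405746 / 0.1097 = $369.87

$369.87


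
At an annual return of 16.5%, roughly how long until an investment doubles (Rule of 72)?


Formula: Years ≈ 72 / r
Substituting: Years ≈ 72 / 16.5
Years ≈ 4.4

4.4 years


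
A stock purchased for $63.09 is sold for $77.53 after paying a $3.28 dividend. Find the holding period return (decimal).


Formula: HPR = (P1 - P0 + D) / P0
Gain: $77.53 - $63.09 + $3.28 = $17.72
HPR = $17.72 / $63.09 = 0.2809

0.2809


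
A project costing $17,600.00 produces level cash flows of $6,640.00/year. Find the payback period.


Formula: Payback = investment / annual cash flow
Substituting: Payback = $17,600.00 / $6,640.00
Payback = 2.6506 years

2.6506 years


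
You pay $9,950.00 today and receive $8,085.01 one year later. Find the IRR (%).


Formula: IRR = C1/C0 - 1
Substituting: IRR = $8,085.01 / $9,950.00 - 1
Ratio: 0.812564 - 1 = -0.187436
IRR = -18.7436%

-18.7436%


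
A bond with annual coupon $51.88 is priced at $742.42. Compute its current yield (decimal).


Formula: Current yield = annual coupon / price
Substituting: CY = $51.88 / $742.42
CY = 0.06988

0.06988


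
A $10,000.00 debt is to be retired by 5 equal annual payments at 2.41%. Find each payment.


Formula: PMT = PV * r / (1 - (1+r)^(-n))
Denominator: 1 - (1 + 0.0241)^(-5) = 0.112255
Numerator: $10,000.00 * 0.0241 = 241.0
PMT = 241.0 / 0.112255 = $2,146.90

$2,146.90


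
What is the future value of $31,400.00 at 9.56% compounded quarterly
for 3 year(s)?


Formula: FV = P * (1 + r/m)^(m*t)
Period rate: r/m = 0.0956 / 4 = 0.0239
Total periods: m*t = 4 * 3 = 12
Growth factor: (1 + 0.0239)^12 = 1.327671
FV = $31,400.00 * 1.327671 = $41,688.87

$41,688.87


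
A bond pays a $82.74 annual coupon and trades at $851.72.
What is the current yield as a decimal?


Formula: Current yield = annual coupon / price
Substituting: CY = $82.74 / $851.72
CY = 0.097145

0.097145


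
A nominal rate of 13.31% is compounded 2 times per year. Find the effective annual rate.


Formula: EAR = (1 + r/m)^m - 1
Period rate: r/m = 0.1331 / 2 = 0.06655
Compounding: (1 + 0.06655)^2 = 1.137529
EAR = 1.137529 - 1 = 0.137529

0.137529


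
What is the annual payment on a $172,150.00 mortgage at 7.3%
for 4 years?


Formula: PMT = PV * r / (1 - (1+r)^(-n))
Denominator: 1 - (1 + 0.073)^(-4) = 0.245601
Numerator: $172,150.00 * 0.073 = 12566.95
PMT = 12566.95 / 0.245601 = $51,168.16

$51,168.16


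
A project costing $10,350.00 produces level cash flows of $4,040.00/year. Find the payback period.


Formula: Payback = investment / annual cash flow
Substituting: Payback = $10,350.00 / $4,040.00
Payback = 2.5619 years

2.5619 years


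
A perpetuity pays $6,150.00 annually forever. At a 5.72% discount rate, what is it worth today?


Formula: PV = C / r
Substituting: PV = $6,150.00 / 0.0572
PV = $107,517.48

$107,517.48


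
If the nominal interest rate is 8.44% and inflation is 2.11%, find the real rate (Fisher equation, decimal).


Formula: (1 + r_real) = (1 + r_nom) / (1 + inflation)
Substituting: (1 + r_real) = 1.0844 / 1.0211
(1 + r_real) = 1.061992
r_real = 1.061992 - 1 = 0.061992

0.061992


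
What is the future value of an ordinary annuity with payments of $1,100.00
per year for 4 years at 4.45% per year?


Formula: FV = PMT * ((1+r)^n - 1) / r
Growth factor: (1 + 0.0445)^4 = 1.190238
Numerator: 1.190238 - 1 = 0.190238
FV = $1,100.00 * 0.190238 / 0.0445 = $4,702.51

$4,702.51


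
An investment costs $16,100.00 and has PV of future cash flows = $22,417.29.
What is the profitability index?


Formula: PI = PV(cash flows) / initial investment
Substituting: PI = $22,417.29 / $16,100.00
PI = 1.3924

1.3924


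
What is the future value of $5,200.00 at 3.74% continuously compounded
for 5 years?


Formula: FV = P * e^(r*t)
Exponent: r*t = 0.0374 * 5 = 0.187
e^(0.187) = 1.205627
FV = $5,200.00 * 1.205627 = $6,269.26

$6,269.26


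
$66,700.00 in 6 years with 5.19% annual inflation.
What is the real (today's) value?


Formula: Real value = nominal / (1 + inflation)^years
Price level: (1 + 0.0519)^6 = 1.354711
Real value = $66,700.00 / 1.354711 = $49,235.59

$49,235.59


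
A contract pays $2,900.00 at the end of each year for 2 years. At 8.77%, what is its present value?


Formula: PV = PMT * (1 - (1+r)^(-n)) / r
Discount factor: (1 + 0.0877)^(-2) = 0.845243
Bracket: 1 - 0.845243 = 0.154757
PV = $2,900.00 * 0.154757 / 0.0877 = $5,117.38

$5,117.38


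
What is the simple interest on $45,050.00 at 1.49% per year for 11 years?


Formula: I = P * r * t
Substituting: I = $45,050.00 * 0.0149 * 11
Step: I = $45,050.00 * 0.1639
I = $7,383.70

$7,383.70


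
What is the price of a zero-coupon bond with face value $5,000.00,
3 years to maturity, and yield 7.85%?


Formula: Price = FV / (1 + r)^n
Substituting: Price = $5,000.00 / (1 + 0.0785)^3
Discount factor: (1.0785)^3 = 1.25447
Price = $5,000.00 / 1.25447 = $3,985.75

$3,985.75


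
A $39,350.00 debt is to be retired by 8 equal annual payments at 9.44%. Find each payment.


Formula: PMT = PV * r / (1 - (1+r)^(-n))
Denominator: 1 - (1 + 0.0944)^(-8) = 0.51405
Numerator: $39,350.00 * 0.0944 = 3714.64
PMT = 3714.64 / 0.51405 = $7,226.22

$7,226.22


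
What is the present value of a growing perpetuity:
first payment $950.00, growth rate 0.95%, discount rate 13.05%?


Formula: PV = C / (r - g)
Spread: r - g = 0.1305 - 0.0095 = 0.121
Substituting: PV = $950.00 / 0.121
PV = $7,851.24

$7,851.24


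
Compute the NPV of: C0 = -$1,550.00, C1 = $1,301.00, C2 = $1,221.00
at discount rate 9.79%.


Formula: NPV = C0 + C1/(1+r) + C2/(1+r)^2
Discount C1: $1,301.00 / (1 + 0.0979) = $1,184.99
Discount C2: $1,221.00 / (1 + 0.0979)^2 = $1,012.95
NPV = -$1,550.00 + $1,184.99 + $1,012.95 = $647.94

$647.94


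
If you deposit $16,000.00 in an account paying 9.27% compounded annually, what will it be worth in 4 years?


Formula: FV = P * (1 + r)^n
Substituting: FV = $16,000.00 * (1 + 0.0927)^4
Growth factor: (1.0927)^4 = 1.42562
FV = $16,000.00 * 1.42562 = $22,809.92

$22,809.92


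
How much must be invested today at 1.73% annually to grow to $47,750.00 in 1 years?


Formula: PV = FV / (1 + r)^n
Substituting: PV = $47,750.00 / (1 + 0.0173)^1
Discount factor: (1.0173)^1 = 1.0173
PV = $47,750.00 / 1.0173 = $46,937.97

$46,937.97


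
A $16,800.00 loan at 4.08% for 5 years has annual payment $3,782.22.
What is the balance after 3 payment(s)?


Formula: Balance = PV*(1+r)^k - PMT*((1+r)^k - 1)/r
Growth: (1 + 0.0408)^3 = 1.127462
Accumulated factor: ((1+r)^k - 1)/r = 3.124065
Balance = $16,800.00 * 1.127462 - $3,782.22 * 3.124065
Balance = $7,125.46

$7,125.46


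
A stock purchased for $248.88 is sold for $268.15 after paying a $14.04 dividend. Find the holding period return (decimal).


Formula: HPR = (P1 - P0 + D) / P0
Gain: $268.15 - $248.88 + $14.04 = $33.31
HPR = $33.31 / $248.88 = 0.1338

0.1338


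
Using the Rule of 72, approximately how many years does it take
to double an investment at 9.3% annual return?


Formula: Years ≈ 72 / r
Substituting: Years ≈ 72 / 9.3
Years ≈ 7.7

7.7 years


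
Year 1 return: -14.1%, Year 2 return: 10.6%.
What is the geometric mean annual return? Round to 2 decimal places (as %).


Formula: Geometric mean = ((1+r1)*(1+r2))^(1/2) - 1
Product: (1 + -0.141) * (1 + 0.106) = 0.859 * 1.106 = 0.950054
Square root: 0.950054^0.5 = 0.974707
Geometric mean = 0.974707 - 1 = -0.025293
As percentage: -2.53%

-2.53%


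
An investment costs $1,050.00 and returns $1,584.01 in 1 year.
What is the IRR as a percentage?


Formula: IRR = C1/C0 - 1
Substituting: IRR = $1,584.01 / $1,050.00 - 1
Ratio: 1.508581 - 1 = 0.508581
IRR = 50.8581%

50.8581%


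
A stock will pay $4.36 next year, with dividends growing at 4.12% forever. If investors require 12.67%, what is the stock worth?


Formula: P = D1 / (r - g)
Spread: r - g = 0.1267 - 0.0412 = 0.0855
Substituting: P = $4.36 / 0.0855
P = $50.99

$50.99


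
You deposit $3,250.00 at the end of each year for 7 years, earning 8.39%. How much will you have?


Formula: FV = PMT * ((1+r)^n - 1) / r
Growth factor: (1 + 0.0839)^7 = 1.757618
Numerator: 1.757618 - 1 = 0.757618
FV = $3,250.00 * 0.757618 / 0.0839 = $29,347.54

$29,347.54


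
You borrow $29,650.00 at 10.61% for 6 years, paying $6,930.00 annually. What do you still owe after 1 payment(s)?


Formula: Balance = PV*(1+r)^k - PMT*((1+r)^k - 1)/r
Growth: (1 + 0.1061)^1 = 1.1061
Accumulated factor: ((1+r)^k - 1)/r = 1.0
Balance = $29,650.00 * 1.1061 - $6,930.00 * 1.0
Balance = $25,865.87

$25,865.87


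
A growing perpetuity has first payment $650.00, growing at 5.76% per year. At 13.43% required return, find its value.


Formula: PV = C / (r - g)
Spread: r - g = 0.1343 - 0.0576 = 0.0767
Substituting: PV = $650.00 / 0.0767
PV = $8,474.58

$8,474.58


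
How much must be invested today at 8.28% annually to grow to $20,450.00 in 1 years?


Formula: PV = FV / (1 + r)^n
Substituting: PV = $20,450.00 / (1 + 0.0828)^1
Discount factor: (1.0828)^1 = 1.0828
PV = $20,450.00 / 1.0828 = $18,886.22

$18,886.22


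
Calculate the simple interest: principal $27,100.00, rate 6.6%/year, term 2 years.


Formula: I = P * r * t
Substituting: I = $27,100.00 * 0.066 * 2
Step: I = $27,100.00 * 0.132
I = $3,577.20

$3,577.20


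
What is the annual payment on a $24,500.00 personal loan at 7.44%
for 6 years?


Formula: PMT = PV * r / (1 - (1+r)^(-n))
Denominator: 1 - (1 + 0.0744)^(-6) = 0.349864
Numerator: $24,500.00 * 0.0744 = 1822.8
PMT = 1822.8 / 0.349864 = $5,210.02

$5,210.02


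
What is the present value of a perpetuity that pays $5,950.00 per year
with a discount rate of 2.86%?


Formula: PV = C / r
Substituting: PV = $5,950.00 / 0.0286
PV = $208,041.96

$208,041.96


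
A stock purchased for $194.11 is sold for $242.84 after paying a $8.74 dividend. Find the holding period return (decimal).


Formula: HPR = (P1 - P0 + D) / P0
Gain: $242.84 - $194.11 + $8.74 = $57.47
HPR = $57.47 / $194.11 = 0.2961

0.2961


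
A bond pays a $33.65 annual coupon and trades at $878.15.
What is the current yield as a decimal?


Formula: Current yield = annual coupon / price
Substituting: CY = $33.65 / $878.15
CY = 0.038319

0.038319


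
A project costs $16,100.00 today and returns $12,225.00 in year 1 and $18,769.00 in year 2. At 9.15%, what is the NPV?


Formula: NPV = C0 + C1/(1+r) + C2/(1+r)^2
Discount C1: $12,225.00 / (1 + 0.0915) = $11,200.18
Discount C2: $18,769.00 / (1 + 0.0915)^2 = $15,754.10
NPV = -$16,100.00 + $11,200.18 + $15,754.10 = $10,854.29

$10,854.29


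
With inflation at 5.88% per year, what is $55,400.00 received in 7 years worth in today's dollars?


Formula: Real value = nominal / (1 + inflation)^years
Price level: (1 + 0.0588)^7 = 1.491755
Real value = $55,400.00 / 1.491755 = $37,137.46

$37,137.46


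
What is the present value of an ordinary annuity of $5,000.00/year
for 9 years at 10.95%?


Formula: PV = PMT * (1 - (1+r)^(-n)) / r
Discount factor: (1 + 0.1095)^(-9) = 0.392513
Bracket: 1 - 0.392513 = 0.607487
PV = $5,000.00 * 0.607487 / 0.1095 = $27,739.12

$27,739.12


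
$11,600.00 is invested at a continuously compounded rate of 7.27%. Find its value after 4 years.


Formula: FV = P * e^(r*t)
Exponent: r*t = 0.0727 * 4 = 0.2908
e^(0.2908) = 1.337497
FV = $11,600.00 * 1.337497 = $15,514.97

$15,514.97


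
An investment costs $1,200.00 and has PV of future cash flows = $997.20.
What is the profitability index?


Formula: PI = PV(cash flows) / initial investment
Substituting: PI = $997.20 / $1,200.00
PI = 0.831

0.831


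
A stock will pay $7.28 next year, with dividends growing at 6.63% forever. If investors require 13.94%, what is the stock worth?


Formula: P = D1 / (r - g)
Spread: r - g = 0.1394 - 0.0663 = 0.0731
Substituting: P = $7.28 / 0.0731
P = $99.59

$99.59


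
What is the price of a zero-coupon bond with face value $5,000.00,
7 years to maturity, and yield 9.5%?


Formula: Price = FV / (1 + r)^n
Substituting: Price = $5,000.00 / (1 + 0.095)^7
Discount factor: (1.095)^7 = 1.887552
Price = $5,000.00 / 1.887552 = $2,648.93

$2,648.93


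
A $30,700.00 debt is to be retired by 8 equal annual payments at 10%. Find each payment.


Formula: PMT = PV * r / (1 - (1+r)^(-n))
Denominator: 1 - (1 + 0.1)^(-8) = 0.533493
Numerator: $30,700.00 * 0.1 = 3070.0
PMT = 3070.0 / 0.533493 = $5,754.53

$5,754.53


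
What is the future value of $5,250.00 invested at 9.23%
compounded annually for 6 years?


Formula: FV = P * (1 + r)^n
Substituting: FV = $5,250.00 * (1 + 0.0923)^6
Growth factor: (1.0923)^6 = 1.698445
FV = $5,250.00 * 1.698445 = $8,916.84

$8,916.84


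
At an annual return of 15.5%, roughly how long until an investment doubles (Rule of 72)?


Formula: Years ≈ 72 / r
Substituting: Years ≈ 72 / 15.5
Years ≈ 4.6

4.6 years


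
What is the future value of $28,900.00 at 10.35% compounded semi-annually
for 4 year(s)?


Formula: FV = P * (1 + r/m)^(m*t)
Period rate: r/m = 0.1035 / 2 = 0.05175
Total periods: m*t = 2 * 4 = 8
Growth factor: (1 + 0.05175)^8 = 1.49727
FV = $28,900.00 * 1.49727 = $43,271.11

$43,271.11


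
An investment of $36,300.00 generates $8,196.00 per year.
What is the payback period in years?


Formula: Payback = investment / annual cash flow
Substituting: Payback = $36,300.00 / $8,196.00
Payback = 4.429 years

4.429 years


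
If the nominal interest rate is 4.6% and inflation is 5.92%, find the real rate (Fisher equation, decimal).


Formula: (1 + r_real) = (1 + r_nom) / (1 + inflation)
Substituting: (1 + r_real) = 1.046 / 1.0592
(1 + r_real) = 0.987538
r_real = 0.987538 - 1 = -0.012462

-0.012462


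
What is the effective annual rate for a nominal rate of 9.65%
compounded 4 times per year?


Formula: EAR = (1 + r/m)^m - 1
Period rate: r/m = 0.0965 / 4 = 0.024125
Compounding: (1 + 0.024125)^4 = 1.100049
EAR = 1.100049 - 1 = 0.100049

0.100049


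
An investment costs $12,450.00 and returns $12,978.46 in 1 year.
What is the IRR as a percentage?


Formula: IRR = C1/C0 - 1
Substituting: IRR = $12,978.46 / $12,450.00 - 1
Ratio: 1.042447 - 1 = 0.042447
IRR = 4.2447%

4.2447%


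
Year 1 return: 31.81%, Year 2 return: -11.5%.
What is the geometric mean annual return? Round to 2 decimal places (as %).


Formula: Geometric mean = ((1+r1)*(1+r2))^(1/2) - 1
Product: (1 + 0.3181) * (1 + -0.115) = 1.3181 * 0.885 = 1.166519
Square root: 1.166519^0.5 = 1.080055
Geometric mean = 1.080055 - 1 = 0.080055
As percentage: 8.01%

8.01%


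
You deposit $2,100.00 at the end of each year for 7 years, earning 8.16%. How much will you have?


Formula: FV = PMT * ((1+r)^n - 1) / r
Growth factor: (1 + 0.0816)^7 = 1.731676
Numerator: 1.731676 - 1 = 0.731676
FV = $2,100.00 * 0.731676 / 0.0816 = $18,829.91

$18,829.91


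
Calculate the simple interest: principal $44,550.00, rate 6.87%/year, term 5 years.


Formula: I = P * r * t
Substituting: I = $44,550.00 * 0.0687 * 5
Step: I = $44,550.00 * 0.3435
I = $15,302.93

$15,302.93


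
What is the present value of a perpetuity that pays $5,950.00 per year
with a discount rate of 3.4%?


Formula: PV = C / r
Substituting: PV = $5,950.00 / 0.034
PV = $175,000.00

$175,000.00


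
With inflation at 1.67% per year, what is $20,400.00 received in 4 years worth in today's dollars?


Formula: Real value = nominal / (1 + inflation)^years
Price level: (1 + 0.0167)^4 = 1.068492
Real value = $20,400.00 / 1.068492 = $19,092.33

$19,092.33


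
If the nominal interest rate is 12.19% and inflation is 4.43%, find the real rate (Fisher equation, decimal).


Formula: (1 + r_real) = (1 + r_nom) / (1 + inflation)
Substituting: (1 + r_real) = 1.1219 / 1.0443
(1 + r_real) = 1.074308
r_real = 1.074308 - 1 = 0.074308

0.074308


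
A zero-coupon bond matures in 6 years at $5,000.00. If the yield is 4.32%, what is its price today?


Formula: Price = FV / (1 + r)^n
Substituting: Price = $5,000.00 / (1 + 0.0432)^6
Discount factor: (1.0432)^6 = 1.288859
Price = $5,000.00 / 1.288859 = $3,879.40

$3,879.40


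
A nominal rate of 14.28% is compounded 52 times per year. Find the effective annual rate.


Formula: EAR = (1 + r/m)^m - 1
Period rate: r/m = 0.1428 / 52 = 0.002746
Compounding: (1 + 0.002746)^52 = 1.153273
EAR = 1.153273 - 1 = 0.153273

0.153273


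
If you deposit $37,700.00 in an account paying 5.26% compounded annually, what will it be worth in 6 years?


Formula: FV = P * (1 + r)^n
Substituting: FV = $37,700.00 * (1 + 0.0526)^6
Growth factor: (1.0526)^6 = 1.360129
FV = $37,700.00 * 1.360129 = $51,276.87

$51,276.87


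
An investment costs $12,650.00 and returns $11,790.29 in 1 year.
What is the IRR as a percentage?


Formula: IRR = C1/C0 - 1
Substituting: IRR = $11,790.29 / $12,650.00 - 1
Ratio: 0.932039 - 1 = -0.067961
IRR = -6.7961%

-6.7961%


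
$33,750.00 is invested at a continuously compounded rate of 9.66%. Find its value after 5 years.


Formula: FV = P * e^(r*t)
Exponent: r*t = 0.0966 * 5 = 0.483
e^(0.483) = 1.62093
FV = $33,750.00 * 1.62093 = $54,706.38

$54,706.38


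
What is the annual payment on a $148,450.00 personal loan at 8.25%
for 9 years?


Formula: PMT = PV * r / (1 - (1+r)^(-n))
Denominator: 1 - (1 + 0.0825)^(-9) = 0.510053
Numerator: $148,450.00 * 0.0825 = 12247.125
PMT = 12247.125 / 0.510053 = $24,011.46

$24,011.46


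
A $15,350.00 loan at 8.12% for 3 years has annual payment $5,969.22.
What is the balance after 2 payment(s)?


Formula: Balance = PV*(1+r)^k - PMT*((1+r)^k - 1)/r
Growth: (1 + 0.0812)^2 = 1.168993
Accumulated factor: ((1+r)^k - 1)/r = 2.0812
Balance = $15,350.00 * 1.168993 - $5,969.22 * 2.0812
Balance = $5,520.91

$5,520.91


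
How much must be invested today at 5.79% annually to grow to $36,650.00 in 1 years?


Formula: PV = FV / (1 + r)^n
Substituting: PV = $36,650.00 / (1 + 0.0579)^1
Discount factor: (1.0579)^1 = 1.0579
PV = $36,650.00 / 1.0579 = $34,644.11

$34,644.11


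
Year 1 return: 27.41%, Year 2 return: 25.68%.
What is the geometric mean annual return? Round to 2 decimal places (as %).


Formula: Geometric mean = ((1+r1)*(1+r2))^(1/2) - 1
Product: (1 + 0.2741) * (1 + 0.2568) = 1.2741 * 1.2568 = 1.601289
Square root: 1.601289^0.5 = 1.26542
Geometric mean = 1.26542 - 1 = 0.26542
As percentage: 26.54%

26.54%


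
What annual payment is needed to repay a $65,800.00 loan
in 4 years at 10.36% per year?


Formula: PMT = PV * r / (1 - (1+r)^(-n))
Denominator: 1 - (1 + 0.1036)^(-4) = 0.325855
Numerator: $65,800.00 * 0.1036 = 6816.88
PMT = 6816.88 / 0.325855 = $20,919.97

$20,919.97


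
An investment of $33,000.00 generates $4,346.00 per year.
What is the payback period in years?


Formula: Payback = investment / annual cash flow
Substituting: Payback = $33,000.00 / $4,346.00
Payback = 7.5932 years

7.5932 years


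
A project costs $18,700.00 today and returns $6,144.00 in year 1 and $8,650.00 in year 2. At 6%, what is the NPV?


Formula: NPV = C0 + C1/(1+r) + C2/(1+r)^2
Discount C1: $6,144.00 / (1 + 0.06) = $5,796.23
Discount C2: $8,650.00 / (1 + 0.06)^2 = $7,698.47
NPV = -$18,700.00 + $5,796.23 + $7,698.47 = -$5,205.30

-$5,205.30


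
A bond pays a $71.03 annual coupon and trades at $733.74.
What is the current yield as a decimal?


Formula: Current yield = annual coupon / price
Substituting: CY = $71.03 / $733.74
CY = 0.096805

0.096805


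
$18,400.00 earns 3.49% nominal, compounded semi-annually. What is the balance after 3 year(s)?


Formula: FV = P * (1 + r/m)^(m*t)
Period rate: r/m = 0.0349 / 2 = 0.01745
Total periods: m*t = 2 * 3 = 6
Growth factor: (1 + 0.01745)^6 = 1.109375
FV = $18,400.00 * 1.109375 = $20,412.50

$20,412.50


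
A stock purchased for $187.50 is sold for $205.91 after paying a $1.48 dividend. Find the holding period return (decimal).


Formula: HPR = (P1 - P0 + D) / P0
Gain: $205.91 - $187.50 + $1.48 = $19.89
HPR = $19.89 / $187.50 = 0.1061

0.1061


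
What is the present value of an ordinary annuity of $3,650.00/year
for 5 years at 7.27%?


Formula: PV = PMT * (1 - (1+r)^(-n)) / r
Discount factor: (1 + 0.0727)^(-5) = 0.704058
Bracket: 1 - 0.704058 = 0.295942
PV = $3,650.00 * 0.295942 / 0.0727 = $14,858.15

$14,858.15


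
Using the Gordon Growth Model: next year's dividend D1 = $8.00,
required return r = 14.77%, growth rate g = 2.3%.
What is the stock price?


Formula: P = D1 / (r - g)
Spread: r - g = 0.1477 - 0.023 = 0.1247
Substituting: P = $8.00 / 0.1247
P = $64.15

$64.15


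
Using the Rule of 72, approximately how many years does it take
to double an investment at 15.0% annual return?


Formula: Years ≈ 72 / r
Substituting: Years ≈ 72 / 15.0
Years ≈ 4.8

4.8 years


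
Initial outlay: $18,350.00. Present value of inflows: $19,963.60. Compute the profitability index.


Formula: PI = PV(cash flows) / initial investment
Substituting: PI = $19,963.60 / $18,350.00
PI = 1.0879

1.0879


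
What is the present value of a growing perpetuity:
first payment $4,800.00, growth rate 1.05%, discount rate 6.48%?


Formula: PV = C / (r - g)
Spread: r - g = 0.0648 - 0.0105 = 0.0543
Substituting: PV = $4,800.00 / 0.0543
PV = $88,397.79

$88,397.79


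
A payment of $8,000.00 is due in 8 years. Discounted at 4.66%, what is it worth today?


Formula: PV = FV / (1 + r)^n
Substituting: PV = $8,000.00 / (1 + 0.0466)^8
Discount factor: (1.0466)^8 = 1.439613
PV = $8,000.00 / 1.439613 = $5,557.05

$5,557.05


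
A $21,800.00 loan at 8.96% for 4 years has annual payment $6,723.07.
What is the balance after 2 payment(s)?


Formula: Balance = PV*(1+r)^k - PMT*((1+r)^k - 1)/r
Growth: (1 + 0.0896)^2 = 1.187228
Accumulated factor: ((1+r)^k - 1)/r = 2.0896
Balance = $21,800.00 * 1.187228 - $6,723.07 * 2.0896
Balance = $11,833.05

$11,833.05


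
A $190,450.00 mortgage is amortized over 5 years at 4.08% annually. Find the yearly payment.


Formula: PMT = PV * r / (1 - (1+r)^(-n))
Denominator: 1 - (1 + 0.0408)^(-5) = 0.181227
Numerator: $190,450.00 * 0.0408 = 7770.36
PMT = 7770.36 / 0.181227 = $42,876.42

$42,876.42


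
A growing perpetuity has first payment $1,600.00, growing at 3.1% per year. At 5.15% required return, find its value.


Formula: PV = C / (r - g)
Spread: r - g = 0.0515 - 0.031 = 0.0205
Substituting: PV = $1,600.00 / 0.0205
PV = $78,048.78

$78,048.78


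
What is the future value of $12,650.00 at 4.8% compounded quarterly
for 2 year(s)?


Formula: FV = P * (1 + r/m)^(m*t)
Period rate: r/m = 0.048 / 4 = 0.012
Total periods: m*t = 4 * 2 = 8
Growth factor: (1 + 0.012)^8 = 1.10013
FV = $12,650.00 * 1.10013 = $13,916.65

$13,916.65
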